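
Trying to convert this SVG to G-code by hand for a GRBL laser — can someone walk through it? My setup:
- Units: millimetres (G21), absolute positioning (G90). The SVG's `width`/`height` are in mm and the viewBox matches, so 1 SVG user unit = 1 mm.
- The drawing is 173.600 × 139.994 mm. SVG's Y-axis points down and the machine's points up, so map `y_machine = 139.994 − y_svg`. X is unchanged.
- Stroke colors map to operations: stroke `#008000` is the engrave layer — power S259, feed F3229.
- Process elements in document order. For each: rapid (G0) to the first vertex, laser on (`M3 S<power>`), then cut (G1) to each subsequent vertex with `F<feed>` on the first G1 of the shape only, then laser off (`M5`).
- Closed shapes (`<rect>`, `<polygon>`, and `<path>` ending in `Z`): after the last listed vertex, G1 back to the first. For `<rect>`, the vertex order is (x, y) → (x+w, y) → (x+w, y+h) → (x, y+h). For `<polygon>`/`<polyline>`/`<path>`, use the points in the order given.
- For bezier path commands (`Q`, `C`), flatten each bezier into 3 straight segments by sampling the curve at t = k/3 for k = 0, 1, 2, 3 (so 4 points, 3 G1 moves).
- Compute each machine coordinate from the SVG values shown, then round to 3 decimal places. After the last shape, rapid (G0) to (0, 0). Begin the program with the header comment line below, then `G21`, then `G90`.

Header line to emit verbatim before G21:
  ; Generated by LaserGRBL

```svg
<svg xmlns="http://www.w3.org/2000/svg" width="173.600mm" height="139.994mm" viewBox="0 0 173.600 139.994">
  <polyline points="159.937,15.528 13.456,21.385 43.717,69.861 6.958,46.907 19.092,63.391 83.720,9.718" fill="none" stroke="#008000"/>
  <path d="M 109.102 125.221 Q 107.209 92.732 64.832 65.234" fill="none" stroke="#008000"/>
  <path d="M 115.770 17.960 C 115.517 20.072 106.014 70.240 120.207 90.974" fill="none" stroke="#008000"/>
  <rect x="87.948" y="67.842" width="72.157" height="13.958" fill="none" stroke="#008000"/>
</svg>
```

; Generated by LaserGRBL
G21
G90
G0 X159.937 Y124.466
M3 S259
G1 X13.456 Y118.609 F3229
G1 X43.717 Y70.133
G1 X6.958 Y93.087
G1 X19.092 Y76.603
G1 X83.720 Y130.276
M5
G0 X109.102 Y14.773
M3 S259
G1 X103.342 Y35.878 F3229
G1 X88.585 Y55.873
G1 X64.832 Y74.760
M5
G0 X115.770 Y122.034
M3 S259
G1 X113.654 Y106.773 F3229
G1 X112.692 Y76.695
G1 X120.207 Y49.020
M5
G0 X87.948 Y72.152
M3 S259
G1 X160.105 Y72.152 F3229
G1 X160.105 Y58.194
G1 X87.948 Y58.194
G1 X87.948 Y72.152
M5
G0 X0.000 Y0.000

viewBox `0 0 173.600 139.994` with mm width/height → 1 unit = 1 mm. Flip: y_m = 139.994 − y_svg.

**Shape 1** — `<polyline>` open polyline, stroke `#008000` → engrave (S259, F3229). Machine vertices: (159.937,124.466) → (13.456,118.609) → (43.717,70.133) → (6.958,93.087) → (19.092,76.603) → (83.720,130.276). Open path.

**Shape 2** — `<path>` quadratic bezier, stroke `#008000` → engrave (S259, F3229). Control points (SVG): P0=(109.102,125.221), P1=(107.209,92.732), P2=(64.832,65.234); sampled at t=k/3. Machine vertices: (109.102,14.773) → (103.342,35.878) → (88.585,55.873) → (64.832,74.760). Open path.

**Shape 3** — `<path>` cubic bezier, stroke `#008000` → engrave (S259, F3229). Control points (SVG): P0=(115.770,17.960), P1=(115.517,20.072), P2=(106.014,70.240), P3=(120.207,90.974); sampled at t=k/3. Machine vertices: (115.770,122.034) → (113.654,106.773) → (112.692,76.695) → (120.207,49.020). Open path.

**Shape 4** — `<rect>` rectangle, stroke `#008000` → engrave (S259, F3229). Machine vertices: (87.948,72.152) → (160.105,72.152) → (160.105,58.194) → (87.948,58.194) → (87.948,72.152). Closed: final G1 returns to the first vertex.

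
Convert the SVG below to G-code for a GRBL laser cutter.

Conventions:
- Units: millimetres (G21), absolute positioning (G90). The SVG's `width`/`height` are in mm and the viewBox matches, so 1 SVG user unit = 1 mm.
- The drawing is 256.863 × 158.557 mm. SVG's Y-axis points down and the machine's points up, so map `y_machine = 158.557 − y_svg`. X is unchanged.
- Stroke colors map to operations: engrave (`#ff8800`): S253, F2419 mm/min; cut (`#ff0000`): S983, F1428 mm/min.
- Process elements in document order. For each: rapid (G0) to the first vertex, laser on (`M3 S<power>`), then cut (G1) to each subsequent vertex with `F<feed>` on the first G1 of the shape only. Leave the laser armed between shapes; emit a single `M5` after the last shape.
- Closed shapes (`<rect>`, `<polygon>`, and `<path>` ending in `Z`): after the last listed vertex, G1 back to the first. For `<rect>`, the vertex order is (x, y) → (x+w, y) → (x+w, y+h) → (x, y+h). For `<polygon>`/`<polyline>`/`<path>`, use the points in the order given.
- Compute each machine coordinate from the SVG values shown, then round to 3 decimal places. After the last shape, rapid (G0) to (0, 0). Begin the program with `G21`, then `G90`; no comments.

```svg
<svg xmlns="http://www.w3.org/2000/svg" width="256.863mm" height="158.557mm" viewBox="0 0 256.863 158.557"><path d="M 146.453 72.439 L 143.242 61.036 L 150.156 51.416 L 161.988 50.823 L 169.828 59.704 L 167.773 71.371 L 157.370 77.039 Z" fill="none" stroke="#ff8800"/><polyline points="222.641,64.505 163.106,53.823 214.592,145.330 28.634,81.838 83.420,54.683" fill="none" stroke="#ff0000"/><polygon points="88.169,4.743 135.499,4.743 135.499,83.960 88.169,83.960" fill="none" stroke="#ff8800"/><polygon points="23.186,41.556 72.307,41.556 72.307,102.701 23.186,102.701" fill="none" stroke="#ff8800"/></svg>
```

G21
G90
G0 X146.453 Y86.118
M3 S253
G1 X143.242 Y97.521 F2419
G1 X150.156 Y107.141
G1 X161.988 Y107.734
G1 X169.828 Y98.853
G1 X167.773 Y87.186
G1 X157.370 Y81.518
G1 X146.453 Y86.118
G0 X222.641 Y94.052
M3 S983
G1 X163.106 Y104.734 F1428
G1 X214.592 Y13.227
G1 X28.634 Y76.719
G1 X83.420 Y103.874
G0 X88.169 Y153.814
M3 S253
G1 X135.499 Y153.814 F2419
G1 X135.499 Y74.597
G1 X88.169 Y74.597
G1 X88.169 Y153.814
G0 X23.186 Y117.001
M3 S253
G1 X72.307 Y117.001 F2419
G1 X72.307 Y55.856
G1 X23.186 Y55.856
G1 X23.186 Y117.001
M5
G0 X0.000 Y0.000

Since the viewBox matches the mm dimensions, user units are millimetres directly. The only transform is the Y-flip y_m = 158.557 − y_svg.

Shape 1 is a regular polygon drawn with `<path>`. Its stroke #ff8800 means engrave at S253, F2419. After flipping Y the toolpath is (146.453,86.118) → (143.242,97.521) → (150.156,107.141) → (161.988,107.734) → (169.828,98.853) → (167.773,87.186) → (157.370,81.518) → (146.453,86.118), returning to the start.

Shape 2 is a open polyline drawn with `<polyline>`. Its stroke #ff0000 means cut at S983, F1428. After flipping Y the toolpath is (222.641,94.052) → (163.106,104.734) → (214.592,13.227) → (28.634,76.719) → (83.420,103.874).

Shape 3 is a rectangle drawn with `<polygon>`. Its stroke #ff8800 means engrave at S253, F2419. After flipping Y the toolpath is (88.169,153.814) → (135.499,153.814) → (135.499,74.597) → (88.169,74.597) → (88.169,153.814), returning to the start.

Shape 4 is a rectangle drawn with `<polygon>`. Its stroke #ff8800 means engrave at S253, F2419. After flipping Y the toolpath is (23.186,117.001) → (72.307,117.001) → (72.307,55.856) → (23.186,55.856) → (23.186,117.001), returning to the start.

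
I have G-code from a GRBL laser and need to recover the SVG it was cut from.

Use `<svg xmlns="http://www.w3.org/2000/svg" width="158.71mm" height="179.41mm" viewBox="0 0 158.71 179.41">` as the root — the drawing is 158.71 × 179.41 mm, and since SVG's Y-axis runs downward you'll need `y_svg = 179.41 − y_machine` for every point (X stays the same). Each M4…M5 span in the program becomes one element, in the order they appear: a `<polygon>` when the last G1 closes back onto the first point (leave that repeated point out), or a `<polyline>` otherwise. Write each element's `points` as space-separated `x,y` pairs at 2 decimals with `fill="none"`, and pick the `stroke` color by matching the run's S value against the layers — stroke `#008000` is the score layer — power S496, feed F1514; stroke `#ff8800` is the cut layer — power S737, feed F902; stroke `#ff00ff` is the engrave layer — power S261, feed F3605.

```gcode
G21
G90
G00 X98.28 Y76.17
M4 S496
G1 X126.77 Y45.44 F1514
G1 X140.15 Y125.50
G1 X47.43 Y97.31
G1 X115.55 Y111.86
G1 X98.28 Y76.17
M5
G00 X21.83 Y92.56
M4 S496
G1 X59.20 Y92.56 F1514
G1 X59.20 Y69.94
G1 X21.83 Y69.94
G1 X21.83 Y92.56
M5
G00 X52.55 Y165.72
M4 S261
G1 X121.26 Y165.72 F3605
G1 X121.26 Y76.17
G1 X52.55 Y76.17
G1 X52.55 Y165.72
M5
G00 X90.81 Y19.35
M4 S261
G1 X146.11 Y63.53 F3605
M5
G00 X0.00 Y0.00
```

Machine Y-up, SVG Y-down with viewBox height 179.41, so y_svg = 179.41 − y_machine; X carries over.

Run 1: S496 ⇒ score layer `#008000`. The run returns to its start, so emit a `<polygon>` with points (Y-flipped): 98.28,103.24 126.77,133.97 140.15,53.91 47.43,82.10 115.55,67.55.

Run 2: S496 ⇒ score layer `#008000`. The run returns to its start, so emit a `<polygon>` with points (Y-flipped): 21.83,86.85 59.20,86.85 59.20,109.47 21.83,109.47.

Run 3: the run's S261 means `#ff00ff` (engrave). The run returns to its start, so emit a `<polygon>` with points (Y-flipped): 52.55,13.69 121.26,13.69 121.26,103.24 52.55,103.24.

Run 4: power S261 maps to stroke `#ff00ff` (engrave). The run is open, so emit a `<polyline>` with points (Y-flipped): 90.81,160.06 146.11,115.88.

<svg xmlns="http://www.w3.org/2000/svg" width="158.71mm" height="179.41mm" viewBox="0 0 158.71 179.41">
  <polygon points="98.28,103.24 126.77,133.97 140.15,53.91 47.43,82.10 115.55,67.55" fill="none" stroke="#008000"/>
  <polygon points="21.83,86.85 59.20,86.85 59.20,109.47 21.83,109.47" fill="none" stroke="#008000"/>
  <polygon points="52.55,13.69 121.26,13.69 121.26,103.24 52.55,103.24" fill="none" stroke="#ff00ff"/>
  <polyline points="90.81,160.06 146.11,115.88" fill="none" stroke="#ff00ff"/>
</svg>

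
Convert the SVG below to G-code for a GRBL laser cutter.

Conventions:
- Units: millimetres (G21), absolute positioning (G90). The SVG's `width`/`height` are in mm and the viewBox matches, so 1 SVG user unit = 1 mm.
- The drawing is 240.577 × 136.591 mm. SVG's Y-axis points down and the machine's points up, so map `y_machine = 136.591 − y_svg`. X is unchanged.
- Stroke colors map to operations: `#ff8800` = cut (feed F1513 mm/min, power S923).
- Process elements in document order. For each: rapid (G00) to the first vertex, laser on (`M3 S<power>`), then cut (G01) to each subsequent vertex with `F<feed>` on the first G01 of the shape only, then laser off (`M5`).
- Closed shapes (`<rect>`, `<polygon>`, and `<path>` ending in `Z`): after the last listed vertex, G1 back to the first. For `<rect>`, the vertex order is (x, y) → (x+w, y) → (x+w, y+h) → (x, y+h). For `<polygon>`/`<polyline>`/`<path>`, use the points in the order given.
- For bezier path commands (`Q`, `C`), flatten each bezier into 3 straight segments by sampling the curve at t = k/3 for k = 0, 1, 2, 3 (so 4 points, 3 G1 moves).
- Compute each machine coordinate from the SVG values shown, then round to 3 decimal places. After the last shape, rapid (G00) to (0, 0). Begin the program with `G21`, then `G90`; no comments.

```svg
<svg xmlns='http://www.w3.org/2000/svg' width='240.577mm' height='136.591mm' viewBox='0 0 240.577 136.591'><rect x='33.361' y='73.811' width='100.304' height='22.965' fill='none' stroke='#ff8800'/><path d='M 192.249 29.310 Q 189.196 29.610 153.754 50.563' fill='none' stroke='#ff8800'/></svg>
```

G21
G90
G00 X33.361 Y62.780
M3 S923
G01 X133.665 Y62.780 F1513
G01 X133.665 Y39.815
G01 X33.361 Y39.815
G01 X33.361 Y62.780
M5
G00 X192.249 Y107.281
M3 S923
G01 X186.615 Y104.786 F1513
G01 X173.783 Y97.702
G01 X153.754 Y86.028
M5
G00 X0.000 Y0.000

Since the viewBox matches the mm dimensions, user units are millimetres directly. The only transform is the Y-flip y_m = 136.591 − y_svg.

Shape 1 is a rectangle drawn with `<rect>`. Its stroke #ff8800 means cut at S923, F1513. After flipping Y the toolpath is (33.361,62.780) → (133.665,62.780) → (133.665,39.815) → (33.361,39.815) → (33.361,62.780), returning to the start.

Shape 2 is a quadratic bezier drawn with `<path>`. Its stroke #ff8800 means cut at S923, F1513. After flipping Y the toolpath is (192.249,107.281) → (186.615,104.786) → (173.783,97.702) → (153.754,86.028).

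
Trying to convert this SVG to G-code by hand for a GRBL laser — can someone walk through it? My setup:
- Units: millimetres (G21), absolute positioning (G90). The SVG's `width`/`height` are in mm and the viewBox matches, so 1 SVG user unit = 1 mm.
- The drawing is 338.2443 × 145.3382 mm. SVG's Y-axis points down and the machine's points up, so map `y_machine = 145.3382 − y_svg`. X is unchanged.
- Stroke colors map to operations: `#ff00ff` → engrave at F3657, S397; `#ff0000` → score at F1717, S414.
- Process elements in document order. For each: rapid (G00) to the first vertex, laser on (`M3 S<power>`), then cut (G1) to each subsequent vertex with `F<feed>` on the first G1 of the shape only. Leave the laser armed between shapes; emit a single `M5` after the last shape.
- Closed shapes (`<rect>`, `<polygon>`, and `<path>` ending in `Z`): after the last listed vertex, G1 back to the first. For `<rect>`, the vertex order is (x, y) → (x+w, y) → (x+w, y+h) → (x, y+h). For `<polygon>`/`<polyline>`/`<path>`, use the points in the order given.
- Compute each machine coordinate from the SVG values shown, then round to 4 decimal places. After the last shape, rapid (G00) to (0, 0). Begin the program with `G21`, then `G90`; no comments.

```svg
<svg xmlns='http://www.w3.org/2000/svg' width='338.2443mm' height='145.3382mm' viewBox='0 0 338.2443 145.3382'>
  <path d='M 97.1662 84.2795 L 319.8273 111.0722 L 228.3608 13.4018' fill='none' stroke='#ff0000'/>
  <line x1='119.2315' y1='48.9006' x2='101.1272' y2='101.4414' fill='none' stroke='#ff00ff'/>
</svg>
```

viewBox `0 0 338.2443 145.3382` with mm width/height → 1 unit = 1 mm. Flip: y_m = 145.3382 − y_svg.

**Shape 1** — `<path>` open polyline, stroke `#ff0000` → score (S414, F1717). Machine vertices: (97.1662,61.0587) → (319.8273,34.2660) → (228.3608,131.9364). Open path.

**Shape 2** — `<line>` line segment, stroke `#ff00ff` → engrave (S397, F3657). Machine vertices: (119.2315,96.4376) → (101.1272,43.8968). Open path.

G21
G90
G00 X97.1662 Y61.0587
M3 S414
G1 X319.8273 Y34.2660 F1717
G1 X228.3608 Y131.9364
G00 X119.2315 Y96.4376
M3 S397
G1 X101.1272 Y43.8968 F3657
M5
G00 X0.0000 Y0.0000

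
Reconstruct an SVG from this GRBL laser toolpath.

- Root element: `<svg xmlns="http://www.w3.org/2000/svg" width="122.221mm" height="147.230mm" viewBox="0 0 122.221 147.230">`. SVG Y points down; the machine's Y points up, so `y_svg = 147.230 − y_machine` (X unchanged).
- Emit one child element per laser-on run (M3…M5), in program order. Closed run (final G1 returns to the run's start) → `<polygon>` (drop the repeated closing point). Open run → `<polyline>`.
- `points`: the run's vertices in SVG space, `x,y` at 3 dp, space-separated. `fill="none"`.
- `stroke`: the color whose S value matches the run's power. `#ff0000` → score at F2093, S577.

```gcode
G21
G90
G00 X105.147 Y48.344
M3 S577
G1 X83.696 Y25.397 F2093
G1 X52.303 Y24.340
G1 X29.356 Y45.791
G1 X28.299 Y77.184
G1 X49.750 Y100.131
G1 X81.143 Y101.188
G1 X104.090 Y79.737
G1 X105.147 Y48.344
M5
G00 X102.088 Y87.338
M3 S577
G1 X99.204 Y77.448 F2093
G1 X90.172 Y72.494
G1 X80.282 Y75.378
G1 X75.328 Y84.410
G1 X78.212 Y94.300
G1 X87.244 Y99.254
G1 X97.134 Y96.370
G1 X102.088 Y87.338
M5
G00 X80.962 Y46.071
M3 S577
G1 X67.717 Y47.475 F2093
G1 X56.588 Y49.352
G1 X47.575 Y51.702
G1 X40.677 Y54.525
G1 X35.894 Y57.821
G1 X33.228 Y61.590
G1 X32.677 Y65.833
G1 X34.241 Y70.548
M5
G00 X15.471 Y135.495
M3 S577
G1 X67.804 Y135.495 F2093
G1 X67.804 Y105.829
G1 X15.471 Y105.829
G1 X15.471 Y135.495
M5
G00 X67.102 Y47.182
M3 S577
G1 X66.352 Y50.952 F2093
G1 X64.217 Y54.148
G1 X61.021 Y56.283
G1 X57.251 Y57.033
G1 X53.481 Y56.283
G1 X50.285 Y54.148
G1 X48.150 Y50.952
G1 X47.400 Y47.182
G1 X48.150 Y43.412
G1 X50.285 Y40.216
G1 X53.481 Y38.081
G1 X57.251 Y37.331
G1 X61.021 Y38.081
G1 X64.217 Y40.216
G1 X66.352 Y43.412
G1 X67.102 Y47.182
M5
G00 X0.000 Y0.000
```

Each laser-on run becomes one SVG element. Flip Y back into SVG space with y_svg = 147.230 − y_machine. Every run uses S577, so all elements get stroke `#ff0000` (score).

Run 1: The run returns to its start, so emit a `<polygon>` with points (Y-flipped): 105.147,98.886 83.696,121.833 52.303,122.890 29.356,101.439 28.299,70.046 49.750,47.099 81.143,46.042 104.090,67.493.

Run 2: The run returns to its start, so emit a `<polygon>` with points (Y-flipped): 102.088,59.892 99.204,69.782 90.172,74.736 80.282,71.852 75.328,62.820 78.212,52.930 87.244,47.976 97.134,50.860.

Run 3: The run is open, so emit a `<polyline>` with points (Y-flipped): 80.962,101.159 67.717,99.755 56.588,97.878 47.575,95.528 40.677,92.705 35.894,89.409 33.228,85.640 32.677,81.397 34.241,76.682.

Run 4: The run returns to its start, so emit a `<polygon>` with points (Y-flipped): 15.471,11.735 67.804,11.735 67.804,41.401 15.471,41.401.

Run 5: The run returns to its start, so emit a `<polygon>` with points (Y-flipped): 67.102,100.048 66.352,96.278 64.217,93.082 61.021,90.947 57.251,90.197 53.481,90.947 50.285,93.082 48.150,96.278 47.400,100.048 48.150,103.818 50.285,107.014 53.481,109.149 57.251,109.899 61.021,109.149 64.217,107.014 66.352,103.818.

<svg xmlns="http://www.w3.org/2000/svg" width="122.221mm" height="147.230mm" viewBox="0 0 122.221 147.230">
  <polygon points="105.147,98.886 83.696,121.833 52.303,122.890 29.356,101.439 28.299,70.046 49.750,47.099 81.143,46.042 104.090,67.493" fill="none" stroke="#ff0000"/>
  <polygon points="102.088,59.892 99.204,69.782 90.172,74.736 80.282,71.852 75.328,62.820 78.212,52.930 87.244,47.976 97.134,50.860" fill="none" stroke="#ff0000"/>
  <polyline points="80.962,101.159 67.717,99.755 56.588,97.878 47.575,95.528 40.677,92.705 35.894,89.409 33.228,85.640 32.677,81.397 34.241,76.682" fill="none" stroke="#ff0000"/>
  <polygon points="15.471,11.735 67.804,11.735 67.804,41.401 15.471,41.401" fill="none" stroke="#ff0000"/>
  <polygon points="67.102,100.048 66.352,96.278 64.217,93.082 61.021,90.947 57.251,90.197 53.481,90.947 50.285,93.082 48.150,96.278 47.400,100.048 48.150,103.818 50.285,107.014 53.481,109.149 57.251,109.899 61.021,109.149 64.217,107.014 66.352,103.818" fill="none" stroke="#ff0000"/>
</svg>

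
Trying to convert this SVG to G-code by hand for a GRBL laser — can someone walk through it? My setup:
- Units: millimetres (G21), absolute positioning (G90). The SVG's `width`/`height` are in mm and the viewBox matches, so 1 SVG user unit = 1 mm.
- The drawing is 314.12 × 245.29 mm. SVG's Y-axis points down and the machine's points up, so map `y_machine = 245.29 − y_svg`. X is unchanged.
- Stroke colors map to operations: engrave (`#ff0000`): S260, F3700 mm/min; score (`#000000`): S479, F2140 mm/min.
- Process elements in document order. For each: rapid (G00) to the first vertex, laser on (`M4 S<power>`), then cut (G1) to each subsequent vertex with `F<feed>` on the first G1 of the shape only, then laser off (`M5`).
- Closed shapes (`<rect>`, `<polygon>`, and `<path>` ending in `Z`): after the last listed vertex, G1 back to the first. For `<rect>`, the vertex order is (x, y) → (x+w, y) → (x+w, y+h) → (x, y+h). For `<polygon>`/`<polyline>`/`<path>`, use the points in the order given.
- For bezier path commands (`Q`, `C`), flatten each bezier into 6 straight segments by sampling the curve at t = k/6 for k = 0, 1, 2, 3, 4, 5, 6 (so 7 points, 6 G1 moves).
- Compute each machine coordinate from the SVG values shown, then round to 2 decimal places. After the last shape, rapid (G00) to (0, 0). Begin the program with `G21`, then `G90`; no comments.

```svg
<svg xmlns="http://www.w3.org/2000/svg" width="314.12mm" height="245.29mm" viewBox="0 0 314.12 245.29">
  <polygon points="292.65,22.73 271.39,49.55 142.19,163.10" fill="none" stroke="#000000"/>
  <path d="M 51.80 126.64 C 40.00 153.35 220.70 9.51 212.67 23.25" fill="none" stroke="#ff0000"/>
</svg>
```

Since the viewBox matches the mm dimensions, user units are millimetres directly. The only transform is the Y-flip y_m = 245.29 − y_svg.

Shape 1 is a closed polygon drawn with `<polygon>`. Its stroke #000000 means score at S479, F2140. After flipping Y the toolpath is (292.65,222.56) → (271.39,195.74) → (142.19,82.19) → (292.65,222.56), returning to the start.

Shape 2 is a cubic bezier drawn with `<path>`. Its stroke #ff0000 means engrave at S260, F3700. After flipping Y the toolpath is (51.80,118.65) → (60.18,117.99) → (90.05,136.64) → (130.82,165.48) → (171.91,195.41) → (202.72,217.30) → (212.67,222.04).

G21
G90
G00 X292.65 Y222.56
M4 S479
G1 X271.39 Y195.74 F2140
G1 X142.19 Y82.19
G1 X292.65 Y222.56
M5
G00 X51.80 Y118.65
M4 S260
G1 X60.18 Y117.99 F3700
G1 X90.05 Y136.64
G1 X130.82 Y165.48
G1 X171.91 Y195.41
G1 X202.72 Y217.30
G1 X212.67 Y222.04
M5
G00 X0.00 Y0.00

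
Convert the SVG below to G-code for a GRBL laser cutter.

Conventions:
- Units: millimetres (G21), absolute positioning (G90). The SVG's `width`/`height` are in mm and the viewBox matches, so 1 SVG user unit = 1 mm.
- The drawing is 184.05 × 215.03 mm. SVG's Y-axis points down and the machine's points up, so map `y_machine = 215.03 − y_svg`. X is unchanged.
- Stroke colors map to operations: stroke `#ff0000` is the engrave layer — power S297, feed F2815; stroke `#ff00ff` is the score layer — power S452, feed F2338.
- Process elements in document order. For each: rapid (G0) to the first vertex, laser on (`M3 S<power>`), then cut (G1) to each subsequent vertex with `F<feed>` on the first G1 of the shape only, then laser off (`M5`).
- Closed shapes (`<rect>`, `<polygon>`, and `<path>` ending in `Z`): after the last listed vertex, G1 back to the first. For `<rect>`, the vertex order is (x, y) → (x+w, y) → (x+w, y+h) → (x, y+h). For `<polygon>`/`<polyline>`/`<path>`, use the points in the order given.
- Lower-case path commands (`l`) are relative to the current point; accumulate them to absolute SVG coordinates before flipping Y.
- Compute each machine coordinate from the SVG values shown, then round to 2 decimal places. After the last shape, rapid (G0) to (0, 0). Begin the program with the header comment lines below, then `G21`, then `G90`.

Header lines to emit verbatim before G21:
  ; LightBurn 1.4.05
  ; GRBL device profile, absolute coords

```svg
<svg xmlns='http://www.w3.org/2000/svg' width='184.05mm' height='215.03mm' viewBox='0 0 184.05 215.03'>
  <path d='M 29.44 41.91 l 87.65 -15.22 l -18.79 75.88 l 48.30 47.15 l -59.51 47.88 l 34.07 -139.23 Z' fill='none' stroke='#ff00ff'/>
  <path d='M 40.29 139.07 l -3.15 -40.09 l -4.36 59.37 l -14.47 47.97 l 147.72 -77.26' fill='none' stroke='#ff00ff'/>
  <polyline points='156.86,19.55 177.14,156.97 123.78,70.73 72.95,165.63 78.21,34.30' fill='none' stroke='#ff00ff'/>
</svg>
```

1 u = 1 mm; y_m = 215.03 − y.

[1] `<path>` closed polygon, #ff00ff→score S452 F2338: (29.44,173.12) → (117.09,188.34) → (98.30,112.46) → (146.60,65.31) → (87.09,17.43) → (121.16,156.66) → (29.44,173.12) (closed)

[2] `<path>` open polyline, #ff00ff→score S452 F2338: (40.29,75.96) → (37.14,116.05) → (32.78,56.68) → (18.31,8.71) → (166.03,85.97)

[3] `<polyline>` open polyline, #ff00ff→score S452 F2338: (156.86,195.48) → (177.14,58.06) → (123.78,144.30) → (72.95,49.40) → (78.21,180.73)

; LightBurn 1.4.05
; GRBL device profile, absolute coords
G21
G90
G0 X29.44 Y173.12
M3 S452
G1 X117.09 Y188.34 F2338
G1 X98.30 Y112.46
G1 X146.60 Y65.31
G1 X87.09 Y17.43
G1 X121.16 Y156.66
G1 X29.44 Y173.12
M5
G0 X40.29 Y75.96
M3 S452
G1 X37.14 Y116.05 F2338
G1 X32.78 Y56.68
G1 X18.31 Y8.71
G1 X166.03 Y85.97
M5
G0 X156.86 Y195.48
M3 S452
G1 X177.14 Y58.06 F2338
G1 X123.78 Y144.30
G1 X72.95 Y49.40
G1 X78.21 Y180.73
M5
G0 X0.00 Y0.00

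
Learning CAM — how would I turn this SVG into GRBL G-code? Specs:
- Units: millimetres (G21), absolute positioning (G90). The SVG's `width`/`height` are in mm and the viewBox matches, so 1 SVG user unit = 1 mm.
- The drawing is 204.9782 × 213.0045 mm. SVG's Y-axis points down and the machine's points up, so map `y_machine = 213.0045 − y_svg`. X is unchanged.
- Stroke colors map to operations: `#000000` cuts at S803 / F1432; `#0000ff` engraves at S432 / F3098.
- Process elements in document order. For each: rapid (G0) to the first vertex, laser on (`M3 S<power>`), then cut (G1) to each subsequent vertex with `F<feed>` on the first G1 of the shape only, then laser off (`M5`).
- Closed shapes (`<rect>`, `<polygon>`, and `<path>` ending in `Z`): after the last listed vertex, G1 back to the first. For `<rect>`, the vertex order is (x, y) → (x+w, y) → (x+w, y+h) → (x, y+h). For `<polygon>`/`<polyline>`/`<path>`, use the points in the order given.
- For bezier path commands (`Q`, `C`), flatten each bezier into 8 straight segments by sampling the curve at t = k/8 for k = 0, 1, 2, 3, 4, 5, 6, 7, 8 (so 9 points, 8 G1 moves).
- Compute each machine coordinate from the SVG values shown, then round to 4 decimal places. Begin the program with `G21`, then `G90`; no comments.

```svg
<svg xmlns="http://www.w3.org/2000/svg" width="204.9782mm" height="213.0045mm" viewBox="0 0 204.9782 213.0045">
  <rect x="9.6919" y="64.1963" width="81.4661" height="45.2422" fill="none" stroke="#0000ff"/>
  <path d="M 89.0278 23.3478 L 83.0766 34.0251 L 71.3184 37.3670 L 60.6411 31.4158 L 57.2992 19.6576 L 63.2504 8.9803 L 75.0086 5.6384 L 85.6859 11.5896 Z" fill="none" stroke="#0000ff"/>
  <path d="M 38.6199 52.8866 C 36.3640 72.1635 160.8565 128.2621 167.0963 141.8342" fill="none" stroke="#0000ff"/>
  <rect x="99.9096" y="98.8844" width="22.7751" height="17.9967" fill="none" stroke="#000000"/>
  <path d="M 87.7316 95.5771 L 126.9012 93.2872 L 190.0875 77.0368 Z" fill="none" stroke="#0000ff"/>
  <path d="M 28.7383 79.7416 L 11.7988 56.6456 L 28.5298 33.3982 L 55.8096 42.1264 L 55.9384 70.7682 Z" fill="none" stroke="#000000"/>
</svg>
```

G21
G90
G0 X9.6919 Y148.8082
M3 S432
G1 X91.1580 Y148.8082 F3098
G1 X91.1580 Y103.5660
G1 X9.6919 Y103.5660
G1 X9.6919 Y148.8082
M5
G0 X89.0278 Y189.6567
M3 S432
G1 X83.0766 Y178.9794 F3098
G1 X71.3184 Y175.6375
G1 X60.6411 Y181.5887
G1 X57.2992 Y193.3469
G1 X63.2504 Y204.0242
G1 X75.0086 Y207.3661
G1 X85.6859 Y201.4149
G1 X89.0278 Y189.6567
M5
G0 X38.6199 Y160.1179
M3 S432
G1 X43.2368 Y151.3180 F3098
G1 X56.8652 Y139.9960
G1 X76.6340 Y127.0816
G1 X99.6722 Y113.5048
G1 X123.1086 Y100.1954
G1 X144.0722 Y88.0833
G1 X159.6918 Y78.0983
G1 X167.0963 Y71.1703
M5
G0 X99.9096 Y114.1201
M3 S803
G1 X122.6847 Y114.1201 F1432
G1 X122.6847 Y96.1234
G1 X99.9096 Y96.1234
G1 X99.9096 Y114.1201
M5
G0 X87.7316 Y117.4274
M3 S432
G1 X126.9012 Y119.7173 F3098
G1 X190.0875 Y135.9677
G1 X87.7316 Y117.4274
M5
G0 X28.7383 Y133.2629
M3 S803
G1 X11.7988 Y156.3589 F1432
G1 X28.5298 Y179.6063
G1 X55.8096 Y170.8781
G1 X55.9384 Y142.2363
G1 X28.7383 Y133.2629
M5

viewBox `0 0 204.9782 213.0045` with mm width/height → 1 unit = 1 mm. Flip: y_m = 213.0045 − y_svg.

**Shape 1** — `<rect>` rectangle, stroke `#0000ff` → engrave (S432, F3098). Machine vertices: (9.6919,148.8082) → (91.1580,148.8082) → (91.1580,103.5660) → (9.6919,103.5660) → (9.6919,148.8082). Closed: final G1 returns to the first vertex.

**Shape 2** — `<path>` regular polygon, stroke `#0000ff` → engrave (S432, F3098). Machine vertices: (89.0278,189.6567) → (83.0766,178.9794) → (71.3184,175.6375) → (60.6411,181.5887) → (57.2992,193.3469) → (63.2504,204.0242) → (75.0086,207.3661) → (85.6859,201.4149) → (89.0278,189.6567). Closed: final G1 returns to the first vertex.

**Shape 3** — `<path>` cubic bezier, stroke `#0000ff` → engrave (S432, F3098). Control points (SVG): P0=(38.6199,52.8866), P1=(36.3640,72.1635), P2=(160.8565,128.2621), P3=(167.0963,141.8342); sampled at t=k/8. Machine vertices: (38.6199,160.1179) → (43.2368,151.3180) → (56.8652,139.9960) → (76.6340,127.0816) → (99.6722,113.5048) → (123.1086,100.1954) → (144.0722,88.0833) → (159.6918,78.0983) → (167.0963,71.1703). Open path.

**Shape 4** — `<rect>` rectangle, stroke `#000000` → cut (S803, F1432). Machine vertices: (99.9096,114.1201) → (122.6847,114.1201) → (122.6847,96.1234) → (99.9096,96.1234) → (99.9096,114.1201). Closed: final G1 returns to the first vertex.

**Shape 5** — `<path>` closed polygon, stroke `#0000ff` → engrave (S432, F3098). Machine vertices: (87.7316,117.4274) → (126.9012,119.7173) → (190.0875,135.9677) → (87.7316,117.4274). Closed: final G1 returns to the first vertex.

**Shape 6** — `<path>` regular polygon, stroke `#000000` → cut (S803, F1432). Machine vertices: (28.7383,133.2629) → (11.7988,156.3589) → (28.5298,179.6063) → (55.8096,170.8781) → (55.9384,142.2363) → (28.7383,133.2629). Closed: final G1 returns to the first vertex.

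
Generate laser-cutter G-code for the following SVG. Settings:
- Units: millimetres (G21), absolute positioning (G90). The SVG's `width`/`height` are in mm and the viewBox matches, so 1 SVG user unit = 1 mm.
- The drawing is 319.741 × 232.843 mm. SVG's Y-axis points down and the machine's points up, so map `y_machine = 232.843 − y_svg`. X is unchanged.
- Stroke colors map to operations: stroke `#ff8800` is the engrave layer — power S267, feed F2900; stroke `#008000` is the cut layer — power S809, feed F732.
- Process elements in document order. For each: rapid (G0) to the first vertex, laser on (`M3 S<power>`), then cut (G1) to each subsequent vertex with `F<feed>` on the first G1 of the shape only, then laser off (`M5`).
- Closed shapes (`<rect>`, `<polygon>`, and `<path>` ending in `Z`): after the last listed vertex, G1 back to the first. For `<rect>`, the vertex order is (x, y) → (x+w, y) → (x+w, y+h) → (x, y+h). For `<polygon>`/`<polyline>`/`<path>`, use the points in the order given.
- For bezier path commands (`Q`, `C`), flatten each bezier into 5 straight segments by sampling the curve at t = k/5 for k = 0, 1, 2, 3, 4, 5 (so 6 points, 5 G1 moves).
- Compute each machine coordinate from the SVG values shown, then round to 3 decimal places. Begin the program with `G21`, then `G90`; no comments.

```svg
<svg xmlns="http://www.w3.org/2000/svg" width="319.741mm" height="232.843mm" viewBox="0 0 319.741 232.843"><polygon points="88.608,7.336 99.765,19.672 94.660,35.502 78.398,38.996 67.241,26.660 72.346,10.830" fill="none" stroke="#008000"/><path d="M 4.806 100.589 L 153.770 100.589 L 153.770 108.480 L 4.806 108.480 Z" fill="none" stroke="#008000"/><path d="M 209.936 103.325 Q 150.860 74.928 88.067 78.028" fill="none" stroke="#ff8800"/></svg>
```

1 u = 1 mm; y_m = 232.843 − y.

[1] `<polygon>` regular polygon, #008000→cut S809 F732: (88.608,225.507) → (99.765,213.171) → (94.660,197.341) → (78.398,193.847) → (67.241,206.183) → (72.346,222.013) → (88.608,225.507) (closed)

[2] `<path>` rectangle, #008000→cut S809 F732: (4.806,132.254) → (153.770,132.254) → (153.770,124.363) → (4.806,124.363) → (4.806,132.254) (closed)

[3] `<path>` quadratic bezier, #ff8800→engrave S267 F2900: (209.936,129.518) → (186.157,139.617) → (162.080,147.196) → (137.707,152.255) → (113.036,154.795) → (88.067,154.815)

G21
G90
G0 X88.608 Y225.507
M3 S809
G1 X99.765 Y213.171 F732
G1 X94.660 Y197.341
G1 X78.398 Y193.847
G1 X67.241 Y206.183
G1 X72.346 Y222.013
G1 X88.608 Y225.507
M5
G0 X4.806 Y132.254
M3 S809
G1 X153.770 Y132.254 F732
G1 X153.770 Y124.363
G1 X4.806 Y124.363
G1 X4.806 Y132.254
M5
G0 X209.936 Y129.518
M3 S267
G1 X186.157 Y139.617 F2900
G1 X162.080 Y147.196
G1 X137.707 Y152.255
G1 X113.036 Y154.795
G1 X88.067 Y154.815
M5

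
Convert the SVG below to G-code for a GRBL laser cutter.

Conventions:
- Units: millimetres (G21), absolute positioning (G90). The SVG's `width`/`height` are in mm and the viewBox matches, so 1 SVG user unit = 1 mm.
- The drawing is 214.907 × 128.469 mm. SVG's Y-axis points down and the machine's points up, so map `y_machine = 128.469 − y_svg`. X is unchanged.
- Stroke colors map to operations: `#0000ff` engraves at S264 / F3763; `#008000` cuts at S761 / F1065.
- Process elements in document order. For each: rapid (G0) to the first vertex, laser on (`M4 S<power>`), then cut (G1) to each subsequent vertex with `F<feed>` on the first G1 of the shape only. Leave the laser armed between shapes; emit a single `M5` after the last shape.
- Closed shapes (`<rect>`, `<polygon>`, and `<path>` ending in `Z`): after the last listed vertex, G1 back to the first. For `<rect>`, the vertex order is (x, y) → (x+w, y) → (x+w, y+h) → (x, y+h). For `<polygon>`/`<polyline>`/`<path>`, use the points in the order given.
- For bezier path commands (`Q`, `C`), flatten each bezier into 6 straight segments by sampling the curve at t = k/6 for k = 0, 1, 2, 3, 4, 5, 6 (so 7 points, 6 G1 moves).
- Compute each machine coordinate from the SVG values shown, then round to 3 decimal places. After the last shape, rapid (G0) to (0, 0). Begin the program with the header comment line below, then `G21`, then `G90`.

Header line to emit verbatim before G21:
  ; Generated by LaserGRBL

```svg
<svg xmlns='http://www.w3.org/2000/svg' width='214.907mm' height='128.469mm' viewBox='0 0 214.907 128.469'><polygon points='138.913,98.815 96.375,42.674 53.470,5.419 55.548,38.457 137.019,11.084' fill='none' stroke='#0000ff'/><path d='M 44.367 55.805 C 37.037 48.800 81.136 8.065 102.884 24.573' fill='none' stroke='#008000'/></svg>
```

; Generated by LaserGRBL
G21
G90
G0 X138.913 Y29.654
M4 S264
G1 X96.375 Y85.795 F3763
G1 X53.470 Y123.050
G1 X55.548 Y90.012
G1 X137.019 Y117.385
G1 X138.913 Y29.654
G0 X44.367 Y72.664
M4 S761
G1 X44.646 Y78.556 F1065
G1 X51.447 Y87.543
G1 X62.721 Y97.097
G1 X76.418 Y104.692
G1 X90.489 Y107.801
G1 X102.884 Y103.896
M5
G0 X0.000 Y0.000

1 u = 1 mm; y_m = 128.469 − y.

[1] `<polygon>` closed polygon, #0000ff→engrave S264 F3763: (138.913,29.654) → (96.375,85.795) → (53.470,123.050) → (55.548,90.012) → (137.019,117.385) → (138.913,29.654) (closed)

[2] `<path>` cubic bezier, #008000→cut S761 F1065: (44.367,72.664) → (44.646,78.556) → (51.447,87.543) → (62.721,97.097) → (76.418,104.692) → (90.489,107.801) → (102.884,103.896)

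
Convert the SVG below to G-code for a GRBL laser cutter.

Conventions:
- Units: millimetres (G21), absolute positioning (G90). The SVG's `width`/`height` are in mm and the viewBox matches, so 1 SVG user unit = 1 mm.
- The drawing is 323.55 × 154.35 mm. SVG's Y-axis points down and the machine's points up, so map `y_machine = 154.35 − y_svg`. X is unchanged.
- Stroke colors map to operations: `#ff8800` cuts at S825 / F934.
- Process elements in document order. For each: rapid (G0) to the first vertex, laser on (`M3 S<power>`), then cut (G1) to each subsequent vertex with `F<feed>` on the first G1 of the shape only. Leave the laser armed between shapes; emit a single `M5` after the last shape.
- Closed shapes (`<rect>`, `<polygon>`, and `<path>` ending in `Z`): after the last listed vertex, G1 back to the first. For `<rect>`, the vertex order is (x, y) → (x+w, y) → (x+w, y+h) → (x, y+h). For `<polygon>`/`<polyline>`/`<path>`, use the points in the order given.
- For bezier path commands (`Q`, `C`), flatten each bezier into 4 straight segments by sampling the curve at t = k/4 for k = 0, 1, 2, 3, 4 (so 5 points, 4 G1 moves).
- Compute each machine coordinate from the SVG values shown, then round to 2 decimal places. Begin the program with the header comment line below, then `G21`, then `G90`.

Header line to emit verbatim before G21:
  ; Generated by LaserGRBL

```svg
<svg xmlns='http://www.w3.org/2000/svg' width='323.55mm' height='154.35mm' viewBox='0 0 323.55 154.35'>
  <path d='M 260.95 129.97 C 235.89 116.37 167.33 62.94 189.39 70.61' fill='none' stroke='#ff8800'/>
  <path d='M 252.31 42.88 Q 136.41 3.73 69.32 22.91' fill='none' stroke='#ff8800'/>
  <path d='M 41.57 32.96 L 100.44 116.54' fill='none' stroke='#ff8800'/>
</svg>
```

; Generated by LaserGRBL
G21
G90
G0 X260.95 Y24.38
M3 S825
G1 X236.09 Y40.47 F934
G1 X207.50 Y62.04
G1 X187.74 Y79.61
G1 X189.39 Y83.74
G0 X252.31 Y111.47
M3 S825
G1 X197.41 Y127.40 F934
G1 X148.61 Y136.04
G1 X105.92 Y137.38
G1 X69.32 Y131.44
G0 X41.57 Y121.39
M3 S825
G1 X100.44 Y37.81 F934
M5

Since the viewBox matches the mm dimensions, user units are millimetres directly. The only transform is the Y-flip y_m = 154.35 − y_svg.

Shape 1 is a cubic bezier drawn with `<path>`. Its stroke #ff8800 means cut at S825, F934. After flipping Y the toolpath is (260.95,24.38) → (236.09,40.47) → (207.50,62.04) → (187.74,79.61) → (189.39,83.74).

Shape 2 is a quadratic bezier drawn with `<path>`. Its stroke #ff8800 means cut at S825, F934. After flipping Y the toolpath is (252.31,111.47) → (197.41,127.40) → (148.61,136.04) → (105.92,137.38) → (69.32,131.44).

Shape 3 is a line segment drawn with `<path>`. Its stroke #ff8800 means cut at S825, F934. After flipping Y the toolpath is (41.57,121.39) → (100.44,37.81).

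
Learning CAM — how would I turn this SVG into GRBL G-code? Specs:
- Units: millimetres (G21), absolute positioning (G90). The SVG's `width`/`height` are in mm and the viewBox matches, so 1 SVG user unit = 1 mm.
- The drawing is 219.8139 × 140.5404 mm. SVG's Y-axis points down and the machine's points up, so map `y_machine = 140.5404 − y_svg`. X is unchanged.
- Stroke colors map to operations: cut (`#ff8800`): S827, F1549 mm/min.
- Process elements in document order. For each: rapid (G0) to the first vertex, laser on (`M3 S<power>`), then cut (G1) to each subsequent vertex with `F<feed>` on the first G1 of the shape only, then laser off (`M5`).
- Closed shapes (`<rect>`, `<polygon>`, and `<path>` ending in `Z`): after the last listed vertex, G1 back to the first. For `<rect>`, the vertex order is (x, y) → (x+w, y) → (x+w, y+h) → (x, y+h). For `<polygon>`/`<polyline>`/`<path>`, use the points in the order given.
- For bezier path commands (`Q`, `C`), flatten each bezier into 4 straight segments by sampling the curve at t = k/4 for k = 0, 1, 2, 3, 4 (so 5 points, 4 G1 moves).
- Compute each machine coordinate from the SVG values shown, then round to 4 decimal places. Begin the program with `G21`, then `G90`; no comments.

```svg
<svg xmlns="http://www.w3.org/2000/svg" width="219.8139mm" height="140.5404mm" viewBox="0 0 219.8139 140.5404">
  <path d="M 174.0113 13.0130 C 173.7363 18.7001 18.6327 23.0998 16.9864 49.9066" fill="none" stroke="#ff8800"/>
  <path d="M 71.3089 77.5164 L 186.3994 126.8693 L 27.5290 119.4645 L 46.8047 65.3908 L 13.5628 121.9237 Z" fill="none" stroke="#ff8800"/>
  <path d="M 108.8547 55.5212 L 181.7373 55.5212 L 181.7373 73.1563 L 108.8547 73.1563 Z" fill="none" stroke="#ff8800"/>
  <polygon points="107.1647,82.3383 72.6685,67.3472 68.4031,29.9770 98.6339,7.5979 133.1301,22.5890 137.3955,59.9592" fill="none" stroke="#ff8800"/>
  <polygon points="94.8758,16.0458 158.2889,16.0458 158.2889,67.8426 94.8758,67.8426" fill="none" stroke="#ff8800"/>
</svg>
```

viewBox `0 0 219.8139 140.5404` with mm width/height → 1 unit = 1 mm. Flip: y_m = 140.5404 − y_svg.

**Shape 1** — `<path>` cubic bezier, stroke `#ff8800` → cut (S827, F1549). Control points (SVG): P0=(174.0113,13.0130), P1=(173.7363,18.7001), P2=(18.6327,23.0998), P3=(16.9864,49.9066); sampled at t=k/4. Machine vertices: (174.0113,127.5274) → (149.5917,123.1332) → (96.0131,117.0005) → (42.1774,106.9078) → (16.9864,90.6338). Open path.

**Shape 2** — `<path>` closed polygon, stroke `#ff8800` → cut (S827, F1549). Machine vertices: (71.3089,63.0240) → (186.3994,13.6711) → (27.5290,21.0759) → (46.8047,75.1496) → (13.5628,18.6167) → (71.3089,63.0240). Closed: final G1 returns to the first vertex.

**Shape 3** — `<path>` rectangle, stroke `#ff8800` → cut (S827, F1549). Machine vertices: (108.8547,85.0192) → (181.7373,85.0192) → (181.7373,67.3841) → (108.8547,67.3841) → (108.8547,85.0192). Closed: final G1 returns to the first vertex.

**Shape 4** — `<polygon>` regular polygon, stroke `#ff8800` → cut (S827, F1549). Machine vertices: (107.1647,58.2021) → (72.6685,73.1932) → (68.4031,110.5634) → (98.6339,132.9425) → (133.1301,117.9514) → (137.3955,80.5812) → (107.1647,58.2021). Closed: final G1 returns to the first vertex.

**Shape 5** — `<polygon>` rectangle, stroke `#ff8800` → cut (S827, F1549). Machine vertices: (94.8758,124.4946) → (158.2889,124.4946) → (158.2889,72.6978) → (94.8758,72.6978) → (94.8758,124.4946). Closed: final G1 returns to the first vertex.

G21
G90
G0 X174.0113 Y127.5274
M3 S827
G1 X149.5917 Y123.1332 F1549
G1 X96.0131 Y117.0005
G1 X42.1774 Y106.9078
G1 X16.9864 Y90.6338
M5
G0 X71.3089 Y63.0240
M3 S827
G1 X186.3994 Y13.6711 F1549
G1 X27.5290 Y21.0759
G1 X46.8047 Y75.1496
G1 X13.5628 Y18.6167
G1 X71.3089 Y63.0240
M5
G0 X108.8547 Y85.0192
M3 S827
G1 X181.7373 Y85.0192 F1549
G1 X181.7373 Y67.3841
G1 X108.8547 Y67.3841
G1 X108.8547 Y85.0192
M5
G0 X107.1647 Y58.2021
M3 S827
G1 X72.6685 Y73.1932 F1549
G1 X68.4031 Y110.5634
G1 X98.6339 Y132.9425
G1 X133.1301 Y117.9514
G1 X137.3955 Y80.5812
G1 X107.1647 Y58.2021
M5
G0 X94.8758 Y124.4946
M3 S827
G1 X158.2889 Y124.4946 F1549
G1 X158.2889 Y72.6978
G1 X94.8758 Y72.6978
G1 X94.8758 Y124.4946
M5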